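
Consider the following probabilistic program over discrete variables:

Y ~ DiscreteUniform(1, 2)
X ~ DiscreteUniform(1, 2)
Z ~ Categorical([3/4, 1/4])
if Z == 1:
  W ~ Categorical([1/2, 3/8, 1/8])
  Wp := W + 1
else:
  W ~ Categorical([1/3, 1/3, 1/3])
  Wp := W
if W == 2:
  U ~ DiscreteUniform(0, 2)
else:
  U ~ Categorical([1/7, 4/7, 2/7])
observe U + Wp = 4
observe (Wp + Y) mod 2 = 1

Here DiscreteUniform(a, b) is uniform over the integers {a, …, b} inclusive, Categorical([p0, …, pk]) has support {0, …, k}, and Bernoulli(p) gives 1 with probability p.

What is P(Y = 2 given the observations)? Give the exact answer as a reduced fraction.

P(Y = 2 | obs) = 7/81

Enumerate traces; 6 have nonzero weight after conditioning:
  (Y=1, X=1, Z=0, W=2, U=2) weight 1/48
  (Y=1, X=1, Z=1, W=1, U=2) weight 3/448
  (Y=1, X=2, Z=0, W=2, U=2) weight 1/48
  (Y=1, X=2, Z=1, W=1, U=2) weight 3/448
  (Y=2, X=1, Z=1, W=2, U=1) weight 1/384
  (Y=2, X=2, Z=1, W=2, U=1) weight 1/384
Group by Y:
  weight(Y=1) = 37/672
  weight(Y=2) = 1/192
Total weight = 37/672 + 1/192 = 27/448
P(Y=1 | obs) = 37/672 / 27/448 = 74/81
P(Y=2 | obs) = 1/192 / 27/448 = 7/81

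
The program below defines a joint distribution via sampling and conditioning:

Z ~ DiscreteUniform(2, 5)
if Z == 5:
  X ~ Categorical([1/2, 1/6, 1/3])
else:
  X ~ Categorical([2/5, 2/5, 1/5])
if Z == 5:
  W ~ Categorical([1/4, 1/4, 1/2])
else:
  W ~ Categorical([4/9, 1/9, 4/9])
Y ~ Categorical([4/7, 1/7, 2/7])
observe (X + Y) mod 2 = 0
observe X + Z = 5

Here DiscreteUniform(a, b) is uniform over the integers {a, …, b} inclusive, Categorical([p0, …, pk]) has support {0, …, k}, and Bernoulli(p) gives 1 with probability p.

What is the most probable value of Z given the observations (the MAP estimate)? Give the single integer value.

argmax_v P(Z = v | obs) = 5

Enumerate traces; 15 have nonzero weight after conditioning:
  (Z=3, X=2, W=0, Y=0) weight 4/315
  (Z=3, X=2, W=0, Y=2) weight 2/315
  (Z=3, X=2, W=1, Y=0) weight 1/315
  (Z=3, X=2, W=1, Y=2) weight 1/630
  (Z=3, X=2, W=2, Y=0) weight 4/315
  (Z=3, X=2, W=2, Y=2) weight 2/315
  (Z=4, X=1, W=0, Y=1) weight 2/315
  (Z=4, X=1, W=1, Y=1) weight 1/630
  (Z=5, X=0, W=0, Y=0) weight 1/56
  … 6 more
Group by Z:
  weight(Z=3) = 3/70
  weight(Z=4) = 1/70
  weight(Z=5) = 3/28
Total weight = 3/70 + 1/70 + 3/28 = 23/140
P(Z=3 | obs) = 3/70 / 23/140 = 6/23
P(Z=4 | obs) = 1/70 / 23/140 = 2/23
P(Z=5 | obs) = 3/28 / 23/140 = 15/23
argmax = 5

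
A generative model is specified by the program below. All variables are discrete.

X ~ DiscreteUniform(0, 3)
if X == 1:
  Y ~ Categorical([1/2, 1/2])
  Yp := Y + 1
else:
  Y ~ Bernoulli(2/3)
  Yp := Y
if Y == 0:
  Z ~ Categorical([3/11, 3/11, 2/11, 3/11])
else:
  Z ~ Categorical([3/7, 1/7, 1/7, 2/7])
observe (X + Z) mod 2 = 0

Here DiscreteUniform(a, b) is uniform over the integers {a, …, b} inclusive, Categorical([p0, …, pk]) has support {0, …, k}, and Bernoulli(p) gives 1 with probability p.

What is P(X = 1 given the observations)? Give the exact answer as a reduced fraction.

Enumerate traces; 16 have nonzero weight after conditioning:
  (X=0, Y=0, Z=0) weight 1/44
  (X=0, Y=0, Z=2) weight 1/66
  (X=0, Y=1, Z=0) weight 1/14
  (X=0, Y=1, Z=2) weight 1/42
  (X=1, Y=0, Z=1) weight 3/88
  (X=1, Y=0, Z=3) weight 3/88
  (X=1, Y=1, Z=1) weight 1/56
  (X=1, Y=1, Z=3) weight 1/28
  (X=2, Y=0, Z=0) weight 1/44
  (X=3, Y=0, Z=1) weight 1/44
  … 6 more
Group by X:
  weight(X=0) = 41/308
  weight(X=1) = 75/616
  weight(X=2) = 41/308
  weight(X=3) = 9/77
Total weight = 41/308 + 75/616 + 41/308 + 9/77 = 311/616
P(X=0 | obs) = 41/308 / 311/616 = 82/311
P(X=1 | obs) = 75/616 / 311/616 = 75/311
P(X=2 | obs) = 41/308 / 311/616 = 82/311
P(X=3 | obs) = 9/77 / 311/616 = 72/311

P(X = 1 | obs) = 75/311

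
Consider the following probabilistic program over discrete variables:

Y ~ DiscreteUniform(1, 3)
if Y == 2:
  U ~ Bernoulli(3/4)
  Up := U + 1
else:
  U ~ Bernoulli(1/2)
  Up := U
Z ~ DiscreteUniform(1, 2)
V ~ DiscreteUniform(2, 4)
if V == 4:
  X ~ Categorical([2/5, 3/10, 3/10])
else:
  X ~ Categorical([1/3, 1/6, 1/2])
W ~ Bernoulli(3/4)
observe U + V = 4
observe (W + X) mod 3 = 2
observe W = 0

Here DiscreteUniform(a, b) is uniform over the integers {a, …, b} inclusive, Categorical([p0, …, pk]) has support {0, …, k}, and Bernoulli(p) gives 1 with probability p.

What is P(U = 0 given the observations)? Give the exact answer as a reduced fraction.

Enumerate traces; 12 have nonzero weight after conditioning:
  (Y=1, U=0, Z=1, V=4, X=2, W=0) weight 1/480
  (Y=1, U=0, Z=2, V=4, X=2, W=0) weight 1/480
  (Y=1, U=1, Z=1, V=3, X=2, W=0) weight 1/288
  (Y=1, U=1, Z=2, V=3, X=2, W=0) weight 1/288
  (Y=2, U=0, Z=1, V=4, X=2, W=0) weight 1/960
  (Y=2, U=0, Z=2, V=4, X=2, W=0) weight 1/960
  (Y=2, U=1, Z=1, V=3, X=2, W=0) weight 1/192
  (Y=2, U=1, Z=2, V=3, X=2, W=0) weight 1/192
  … 4 more
Group by U:
  weight(U=0) = 1/96
  weight(U=1) = 7/288
Total weight = 1/96 + 7/288 = 5/144
P(U=0 | obs) = 1/96 / 5/144 = 3/10
P(U=1 | obs) = 7/288 / 5/144 = 7/10

P(U = 0 | obs) = 3/10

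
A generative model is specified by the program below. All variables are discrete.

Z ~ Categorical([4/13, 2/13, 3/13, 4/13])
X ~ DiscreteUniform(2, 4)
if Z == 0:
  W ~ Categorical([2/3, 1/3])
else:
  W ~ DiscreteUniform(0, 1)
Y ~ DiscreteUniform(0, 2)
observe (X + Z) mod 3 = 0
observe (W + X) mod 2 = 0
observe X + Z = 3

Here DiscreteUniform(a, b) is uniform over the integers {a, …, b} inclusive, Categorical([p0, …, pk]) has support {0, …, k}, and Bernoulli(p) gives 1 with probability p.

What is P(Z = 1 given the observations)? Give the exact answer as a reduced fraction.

Enumerate traces; 6 have nonzero weight after conditioning:
  (Z=0, X=3, W=1, Y=0) weight 4/351
  (Z=0, X=3, W=1, Y=1) weight 4/351
  (Z=0, X=3, W=1, Y=2) weight 4/351
  (Z=1, X=2, W=0, Y=0) weight 1/117
  (Z=1, X=2, W=0, Y=1) weight 1/117
  (Z=1, X=2, W=0, Y=2) weight 1/117
Group by Z:
  weight(Z=0) = 4/117
  weight(Z=1) = 1/39
Total weight = 4/117 + 1/39 = 7/117
P(Z=0 | obs) = 4/117 / 7/117 = 4/7
P(Z=1 | obs) = 1/39 / 7/117 = 3/7

P(Z = 1 | obs) = 3/7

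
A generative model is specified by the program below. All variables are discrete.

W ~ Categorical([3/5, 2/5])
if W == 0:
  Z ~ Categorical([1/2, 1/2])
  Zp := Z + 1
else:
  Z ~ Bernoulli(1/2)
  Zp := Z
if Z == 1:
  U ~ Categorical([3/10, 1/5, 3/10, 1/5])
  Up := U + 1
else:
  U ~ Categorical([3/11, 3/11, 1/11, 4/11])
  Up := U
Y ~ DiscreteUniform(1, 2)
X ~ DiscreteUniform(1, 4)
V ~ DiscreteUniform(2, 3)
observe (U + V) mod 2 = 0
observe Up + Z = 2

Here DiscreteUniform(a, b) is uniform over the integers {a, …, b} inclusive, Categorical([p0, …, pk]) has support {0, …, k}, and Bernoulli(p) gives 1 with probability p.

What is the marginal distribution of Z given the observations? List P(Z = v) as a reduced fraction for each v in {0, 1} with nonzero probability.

P(Z=0) = 10/43, P(Z=1) = 33/43

Enumerate traces; 32 have nonzero weight after conditioning:
  (W=0, Z=0, U=2, Y=1, X=1, V=2) weight 3/1760
  (W=0, Z=0, U=2, Y=1, X=2, V=2) weight 3/1760
  (W=0, Z=0, U=2, Y=1, X=3, V=2) weight 3/1760
  (W=0, Z=0, U=2, Y=1, X=4, V=2) weight 3/1760
  (W=0, Z=0, U=2, Y=2, X=1, V=2) weight 3/1760
  (W=0, Z=0, U=2, Y=2, X=2, V=2) weight 3/1760
  (W=0, Z=0, U=2, Y=2, X=3, V=2) weight 3/1760
  (W=0, Z=0, U=2, Y=2, X=4, V=2) weight 3/1760
  (W=0, Z=1, U=0, Y=1, X=1, V=2) weight 9/1600
  … 23 more
Group by Z:
  weight(Z=0) = 1/44
  weight(Z=1) = 3/40
Total weight = 1/44 + 3/40 = 43/440
P(Z=0 | obs) = 1/44 / 43/440 = 10/43
P(Z=1 | obs) = 3/40 / 43/440 = 33/43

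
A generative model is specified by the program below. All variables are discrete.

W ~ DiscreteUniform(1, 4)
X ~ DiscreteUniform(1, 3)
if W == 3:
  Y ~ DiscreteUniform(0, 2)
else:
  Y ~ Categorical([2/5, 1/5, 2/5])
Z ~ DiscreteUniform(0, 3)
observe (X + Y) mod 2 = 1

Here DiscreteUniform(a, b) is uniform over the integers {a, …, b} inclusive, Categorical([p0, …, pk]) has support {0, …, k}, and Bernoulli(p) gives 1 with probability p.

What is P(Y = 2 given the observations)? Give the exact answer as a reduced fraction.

Enumerate traces; 80 have nonzero weight after conditioning:
  (W=1, X=1, Y=0, Z=0) weight 1/120
  (W=1, X=1, Y=0, Z=1) weight 1/120
  (W=1, X=1, Y=0, Z=2) weight 1/120
  (W=1, X=1, Y=0, Z=3) weight 1/120
  (W=1, X=1, Y=2, Z=0) weight 1/120
  (W=1, X=1, Y=2, Z=1) weight 1/120
  (W=1, X=1, Y=2, Z=2) weight 1/120
  (W=1, X=1, Y=2, Z=3) weight 1/120
  (W=1, X=2, Y=1, Z=0) weight 1/240
  … 71 more
Group by Y:
  weight(Y=0) = 23/90
  weight(Y=1) = 7/90
  weight(Y=2) = 23/90
Total weight = 23/90 + 7/90 + 23/90 = 53/90
P(Y=0 | obs) = 23/90 / 53/90 = 23/53
P(Y=1 | obs) = 7/90 / 53/90 = 7/53
P(Y=2 | obs) = 23/90 / 53/90 = 23/53

P(Y = 2 | obs) = 23/53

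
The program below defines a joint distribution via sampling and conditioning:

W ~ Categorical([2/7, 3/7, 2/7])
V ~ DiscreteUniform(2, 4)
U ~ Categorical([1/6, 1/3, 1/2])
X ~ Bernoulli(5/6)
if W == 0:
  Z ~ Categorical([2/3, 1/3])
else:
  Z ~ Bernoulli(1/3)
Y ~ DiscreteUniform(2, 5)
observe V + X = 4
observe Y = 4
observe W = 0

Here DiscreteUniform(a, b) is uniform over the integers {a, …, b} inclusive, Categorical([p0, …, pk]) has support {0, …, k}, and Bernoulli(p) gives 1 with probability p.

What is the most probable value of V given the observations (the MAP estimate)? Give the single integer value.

Enumerate traces; 12 have nonzero weight after conditioning:
  (W=0, V=3, U=0, X=1, Z=0, Y=4) weight 5/2268
  (W=0, V=3, U=0, X=1, Z=1, Y=4) weight 5/4536
  (W=0, V=3, U=1, X=1, Z=0, Y=4) weight 5/1134
  (W=0, V=3, U=1, X=1, Z=1, Y=4) weight 5/2268
  (W=0, V=3, U=2, X=1, Z=0, Y=4) weight 5/756
  (W=0, V=3, U=2, X=1, Z=1, Y=4) weight 5/1512
  (W=0, V=4, U=0, X=0, Z=0, Y=4) weight 1/2268
  (W=0, V=4, U=0, X=0, Z=1, Y=4) weight 1/4536
  … 4 more
Group by V:
  weight(V=3) = 5/252
  weight(V=4) = 1/252
Total weight = 5/252 + 1/252 = 1/42
P(V=3 | obs) = 5/252 / 1/42 = 5/6
P(V=4 | obs) = 1/252 / 1/42 = 1/6
argmax = 3

argmax_v P(V = v | obs) = 3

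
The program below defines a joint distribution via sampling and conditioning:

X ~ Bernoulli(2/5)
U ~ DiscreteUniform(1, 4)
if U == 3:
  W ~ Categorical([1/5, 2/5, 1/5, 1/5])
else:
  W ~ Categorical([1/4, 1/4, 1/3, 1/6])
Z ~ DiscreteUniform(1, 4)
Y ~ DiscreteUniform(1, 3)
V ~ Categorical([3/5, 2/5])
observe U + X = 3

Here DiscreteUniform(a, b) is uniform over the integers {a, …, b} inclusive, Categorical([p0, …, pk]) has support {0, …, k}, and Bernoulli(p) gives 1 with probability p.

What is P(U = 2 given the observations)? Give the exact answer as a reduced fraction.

P(U = 2 | obs) = 2/5

Enumerate traces; 192 have nonzero weight after conditioning:
  (X=0, U=3, W=0, Z=1, Y=1, V=0) weight 3/2000
  (X=0, U=3, W=0, Z=1, Y=1, V=1) weight 1/1000
  (X=0, U=3, W=0, Z=1, Y=2, V=0) weight 3/2000
  (X=0, U=3, W=0, Z=1, Y=2, V=1) weight 1/1000
  (X=0, U=3, W=0, Z=1, Y=3, V=0) weight 3/2000
  (X=0, U=3, W=0, Z=1, Y=3, V=1) weight 1/1000
  (X=0, U=3, W=0, Z=2, Y=1, V=0) weight 3/2000
  (X=0, U=3, W=0, Z=2, Y=1, V=1) weight 1/1000
  (X=1, U=2, W=0, Z=1, Y=1, V=0) weight 1/800
  … 183 more
Group by U:
  weight(U=2) = 1/10
  weight(U=3) = 3/20
Total weight = 1/10 + 3/20 = 1/4
P(U=2 | obs) = 1/10 / 1/4 = 2/5
P(U=3 | obs) = 3/20 / 1/4 = 3/5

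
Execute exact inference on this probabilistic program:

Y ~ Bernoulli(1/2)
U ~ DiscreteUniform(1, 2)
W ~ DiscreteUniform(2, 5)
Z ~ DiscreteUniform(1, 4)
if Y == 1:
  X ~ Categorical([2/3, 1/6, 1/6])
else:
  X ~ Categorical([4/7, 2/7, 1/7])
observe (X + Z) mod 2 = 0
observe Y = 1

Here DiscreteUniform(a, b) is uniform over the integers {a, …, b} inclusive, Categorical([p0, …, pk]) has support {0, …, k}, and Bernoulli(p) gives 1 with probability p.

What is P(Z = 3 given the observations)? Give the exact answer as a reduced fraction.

P(Z = 3 | obs) = 1/12

Enumerate traces; 48 have nonzero weight after conditioning:
  (Y=1, U=1, W=2, Z=1, X=1) weight 1/384
  (Y=1, U=1, W=2, Z=2, X=0) weight 1/96
  (Y=1, U=1, W=2, Z=2, X=2) weight 1/384
  (Y=1, U=1, W=2, Z=3, X=1) weight 1/384
  (Y=1, U=1, W=2, Z=4, X=0) weight 1/96
  (Y=1, U=1, W=2, Z=4, X=2) weight 1/384
  (Y=1, U=1, W=3, Z=1, X=1) weight 1/384
  (Y=1, U=1, W=3, Z=2, X=0) weight 1/96
  … 40 more
Group by Z:
  weight(Z=1) = 1/48
  weight(Z=2) = 5/48
  weight(Z=3) = 1/48
  weight(Z=4) = 5/48
Total weight = 1/48 + 5/48 + 1/48 + 5/48 = 1/4
P(Z=1 | obs) = 1/48 / 1/4 = 1/12
P(Z=2 | obs) = 5/48 / 1/4 = 5/12
P(Z=3 | obs) = 1/48 / 1/4 = 1/12
P(Z=4 | obs) = 5/48 / 1/4 = 5/12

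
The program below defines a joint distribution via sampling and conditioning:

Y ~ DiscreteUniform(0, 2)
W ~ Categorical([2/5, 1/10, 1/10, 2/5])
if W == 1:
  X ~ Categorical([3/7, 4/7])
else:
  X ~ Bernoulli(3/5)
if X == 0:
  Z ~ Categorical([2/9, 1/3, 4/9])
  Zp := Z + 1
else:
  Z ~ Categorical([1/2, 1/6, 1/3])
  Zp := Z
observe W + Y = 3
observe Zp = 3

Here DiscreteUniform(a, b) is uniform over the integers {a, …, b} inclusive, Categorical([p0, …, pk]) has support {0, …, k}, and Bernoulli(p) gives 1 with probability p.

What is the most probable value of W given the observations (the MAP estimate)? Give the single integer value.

argmax_v P(W = v | obs) = 3

Enumerate traces; 3 have nonzero weight after conditioning:
  (Y=0, W=3, X=0, Z=2) weight 16/675
  (Y=1, W=2, X=0, Z=2) weight 4/675
  (Y=2, W=1, X=0, Z=2) weight 2/315
Group by W:
  weight(W=1) = 2/315
  weight(W=2) = 4/675
  weight(W=3) = 16/675
Total weight = 2/315 + 4/675 + 16/675 = 34/945
P(W=1 | obs) = 2/315 / 34/945 = 3/17
P(W=2 | obs) = 4/675 / 34/945 = 14/85
P(W=3 | obs) = 16/675 / 34/945 = 56/85
argmax = 3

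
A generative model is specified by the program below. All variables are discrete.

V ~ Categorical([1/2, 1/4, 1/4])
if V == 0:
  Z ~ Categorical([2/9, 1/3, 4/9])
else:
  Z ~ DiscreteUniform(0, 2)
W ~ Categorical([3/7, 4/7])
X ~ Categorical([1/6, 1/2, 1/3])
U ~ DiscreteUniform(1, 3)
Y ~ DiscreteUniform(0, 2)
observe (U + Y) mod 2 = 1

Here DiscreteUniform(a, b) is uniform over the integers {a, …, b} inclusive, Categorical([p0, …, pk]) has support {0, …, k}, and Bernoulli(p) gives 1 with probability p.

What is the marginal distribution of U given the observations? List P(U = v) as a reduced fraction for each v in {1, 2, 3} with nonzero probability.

P(U=1) = 2/5, P(U=2) = 1/5, P(U=3) = 2/5

Enumerate traces; 270 have nonzero weight after conditioning:
  (V=0, Z=0, W=0, X=0, U=1, Y=0) weight 1/1134
  (V=0, Z=0, W=0, X=0, U=1, Y=2) weight 1/1134
  (V=0, Z=0, W=0, X=0, U=2, Y=1) weight 1/1134
  (V=0, Z=0, W=0, X=0, U=3, Y=0) weight 1/1134
  (V=0, Z=0, W=0, X=0, U=3, Y=2) weight 1/1134
  (V=0, Z=0, W=0, X=1, U=1, Y=0) weight 1/378
  (V=0, Z=0, W=0, X=1, U=1, Y=2) weight 1/378
  (V=0, Z=0, W=0, X=1, U=2, Y=1) weight 1/378
  … 262 more
Group by U:
  weight(U=1) = 2/9
  weight(U=2) = 1/9
  weight(U=3) = 2/9
Total weight = 2/9 + 1/9 + 2/9 = 5/9
P(U=1 | obs) = 2/9 / 5/9 = 2/5
P(U=2 | obs) = 1/9 / 5/9 = 1/5
P(U=3 | obs) = 2/9 / 5/9 = 2/5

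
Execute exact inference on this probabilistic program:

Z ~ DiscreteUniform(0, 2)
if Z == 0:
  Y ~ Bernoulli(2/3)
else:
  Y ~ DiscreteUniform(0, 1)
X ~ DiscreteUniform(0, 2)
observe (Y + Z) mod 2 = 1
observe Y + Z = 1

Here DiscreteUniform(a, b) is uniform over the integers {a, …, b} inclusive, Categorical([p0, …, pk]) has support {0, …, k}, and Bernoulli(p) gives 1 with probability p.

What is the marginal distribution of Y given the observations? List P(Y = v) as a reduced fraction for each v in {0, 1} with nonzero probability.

Enumerate traces; 6 have nonzero weight after conditioning:
  (Z=0, Y=1, X=0) weight 2/27
  (Z=0, Y=1, X=1) weight 2/27
  (Z=0, Y=1, X=2) weight 2/27
  (Z=1, Y=0, X=0) weight 1/18
  (Z=1, Y=0, X=1) weight 1/18
  (Z=1, Y=0, X=2) weight 1/18
Group by Y:
  weight(Y=0) = 1/6
  weight(Y=1) = 2/9
Total weight = 1/6 + 2/9 = 7/18
P(Y=0 | obs) = 1/6 / 7/18 = 3/7
P(Y=1 | obs) = 2/9 / 7/18 = 4/7

P(Y=0) = 3/7, P(Y=1) = 4/7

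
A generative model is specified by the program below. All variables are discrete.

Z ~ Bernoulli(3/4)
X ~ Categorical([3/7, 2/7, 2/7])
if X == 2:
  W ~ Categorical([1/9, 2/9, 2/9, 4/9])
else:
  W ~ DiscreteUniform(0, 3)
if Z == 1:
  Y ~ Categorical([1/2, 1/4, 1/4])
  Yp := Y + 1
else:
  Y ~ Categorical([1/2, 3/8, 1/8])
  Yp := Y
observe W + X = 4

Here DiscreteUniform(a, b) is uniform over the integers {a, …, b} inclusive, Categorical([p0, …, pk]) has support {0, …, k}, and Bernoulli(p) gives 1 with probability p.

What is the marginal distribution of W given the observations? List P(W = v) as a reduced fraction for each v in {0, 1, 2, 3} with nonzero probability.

P(W=2) = 8/17, P(W=3) = 9/17

Enumerate traces; 12 have nonzero weight after conditioning:
  (Z=0, X=1, W=3, Y=0) weight 1/112
  (Z=0, X=1, W=3, Y=1) weight 3/448
  (Z=0, X=1, W=3, Y=2) weight 1/448
  (Z=0, X=2, W=2, Y=0) weight 1/126
  (Z=0, X=2, W=2, Y=1) weight 1/168
  (Z=0, X=2, W=2, Y=2) weight 1/504
  (Z=1, X=1, W=3, Y=0) weight 3/112
  (Z=1, X=1, W=3, Y=1) weight 3/224
  … 4 more
Group by W:
  weight(W=2) = 4/63
  weight(W=3) = 1/14
Total weight = 4/63 + 1/14 = 17/126
P(W=2 | obs) = 4/63 / 17/126 = 8/17
P(W=3 | obs) = 1/14 / 17/126 = 9/17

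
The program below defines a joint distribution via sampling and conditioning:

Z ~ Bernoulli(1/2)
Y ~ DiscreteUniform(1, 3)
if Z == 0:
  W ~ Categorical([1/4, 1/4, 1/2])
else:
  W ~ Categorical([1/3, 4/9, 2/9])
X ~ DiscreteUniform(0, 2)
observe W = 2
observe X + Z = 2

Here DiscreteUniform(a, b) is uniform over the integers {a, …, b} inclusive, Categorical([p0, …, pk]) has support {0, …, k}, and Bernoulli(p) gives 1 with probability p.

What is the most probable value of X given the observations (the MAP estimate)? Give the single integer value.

Enumerate traces; 6 have nonzero weight after conditioning:
  (Z=0, Y=1, W=2, X=2) weight 1/36
  (Z=0, Y=2, W=2, X=2) weight 1/36
  (Z=0, Y=3, W=2, X=2) weight 1/36
  (Z=1, Y=1, W=2, X=1) weight 1/81
  (Z=1, Y=2, W=2, X=1) weight 1/81
  (Z=1, Y=3, W=2, X=1) weight 1/81
Group by X:
  weight(X=1) = 1/27
  weight(X=2) = 1/12
Total weight = 1/27 + 1/12 = 13/108
P(X=1 | obs) = 1/27 / 13/108 = 4/13
P(X=2 | obs) = 1/12 / 13/108 = 9/13
argmax = 2

argmax_v P(X = v | obs) = 2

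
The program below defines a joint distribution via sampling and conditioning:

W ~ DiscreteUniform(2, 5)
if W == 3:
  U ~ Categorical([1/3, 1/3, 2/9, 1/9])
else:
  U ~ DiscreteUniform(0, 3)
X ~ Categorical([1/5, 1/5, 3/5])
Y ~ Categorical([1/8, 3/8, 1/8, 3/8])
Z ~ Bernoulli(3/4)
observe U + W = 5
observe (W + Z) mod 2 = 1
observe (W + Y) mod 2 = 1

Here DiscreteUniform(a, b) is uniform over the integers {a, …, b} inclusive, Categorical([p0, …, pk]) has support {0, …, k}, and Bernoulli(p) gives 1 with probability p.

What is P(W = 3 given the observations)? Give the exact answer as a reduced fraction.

P(W = 3 | obs) = 8/179

Enumerate traces; 24 have nonzero weight after conditioning:
  (W=2, U=3, X=0, Y=1, Z=1) weight 9/2560
  (W=2, U=3, X=0, Y=3, Z=1) weight 9/2560
  (W=2, U=3, X=1, Y=1, Z=1) weight 9/2560
  (W=2, U=3, X=1, Y=3, Z=1) weight 9/2560
  (W=2, U=3, X=2, Y=1, Z=1) weight 27/2560
  (W=2, U=3, X=2, Y=3, Z=1) weight 27/2560
  (W=3, U=2, X=0, Y=0, Z=0) weight 1/2880
  (W=3, U=2, X=0, Y=2, Z=0) weight 1/2880
  (W=4, U=1, X=0, Y=1, Z=1) weight 9/2560
  (W=5, U=0, X=0, Y=0, Z=0) weight 1/2560
  … 14 more
Group by W:
  weight(W=2) = 9/256
  weight(W=3) = 1/288
  weight(W=4) = 9/256
  weight(W=5) = 1/256
Total weight = 9/256 + 1/288 + 9/256 + 1/256 = 179/2304
P(W=2 | obs) = 9/256 / 179/2304 = 81/179
P(W=3 | obs) = 1/288 / 179/2304 = 8/179
P(W=4 | obs) = 9/256 / 179/2304 = 81/179
P(W=5 | obs) = 1/256 / 179/2304 = 9/179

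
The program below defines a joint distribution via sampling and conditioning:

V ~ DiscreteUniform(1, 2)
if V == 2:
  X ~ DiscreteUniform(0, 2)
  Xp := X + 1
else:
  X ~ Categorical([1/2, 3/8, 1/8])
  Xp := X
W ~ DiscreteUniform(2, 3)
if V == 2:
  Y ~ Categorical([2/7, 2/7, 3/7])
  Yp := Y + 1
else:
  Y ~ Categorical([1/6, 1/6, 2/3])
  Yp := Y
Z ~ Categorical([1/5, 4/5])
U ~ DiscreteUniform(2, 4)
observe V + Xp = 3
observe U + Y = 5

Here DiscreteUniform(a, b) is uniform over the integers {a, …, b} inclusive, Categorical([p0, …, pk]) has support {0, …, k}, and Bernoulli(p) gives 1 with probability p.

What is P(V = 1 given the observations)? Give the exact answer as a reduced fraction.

P(V = 1 | obs) = 7/23

Enumerate traces; 16 have nonzero weight after conditioning:
  (V=1, X=2, W=2, Y=1, Z=0, U=4) weight 1/2880
  (V=1, X=2, W=2, Y=1, Z=1, U=4) weight 1/720
  (V=1, X=2, W=2, Y=2, Z=0, U=3) weight 1/720
  (V=1, X=2, W=2, Y=2, Z=1, U=3) weight 1/180
  (V=1, X=2, W=3, Y=1, Z=0, U=4) weight 1/2880
  (V=1, X=2, W=3, Y=1, Z=1, U=4) weight 1/720
  (V=1, X=2, W=3, Y=2, Z=0, U=3) weight 1/720
  (V=1, X=2, W=3, Y=2, Z=1, U=3) weight 1/180
  (V=2, X=0, W=2, Y=1, Z=0, U=4) weight 1/630
  … 7 more
Group by V:
  weight(V=1) = 5/288
  weight(V=2) = 5/126
Total weight = 5/288 + 5/126 = 115/2016
P(V=1 | obs) = 5/288 / 115/2016 = 7/23
P(V=2 | obs) = 5/126 / 115/2016 = 16/23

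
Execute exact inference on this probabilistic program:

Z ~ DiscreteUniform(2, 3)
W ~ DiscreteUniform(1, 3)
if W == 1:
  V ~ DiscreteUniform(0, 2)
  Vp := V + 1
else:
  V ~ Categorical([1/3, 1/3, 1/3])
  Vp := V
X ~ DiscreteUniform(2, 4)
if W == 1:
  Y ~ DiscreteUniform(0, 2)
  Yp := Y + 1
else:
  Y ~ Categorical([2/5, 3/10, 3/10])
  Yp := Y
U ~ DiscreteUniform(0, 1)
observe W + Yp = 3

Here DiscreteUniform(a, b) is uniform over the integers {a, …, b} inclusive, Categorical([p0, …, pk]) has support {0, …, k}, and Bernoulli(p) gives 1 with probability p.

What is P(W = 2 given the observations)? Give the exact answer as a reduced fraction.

P(W = 2 | obs) = 9/31

Enumerate traces; 108 have nonzero weight after conditioning:
  (Z=2, W=1, V=0, X=2, Y=1, U=0) weight 1/324
  (Z=2, W=1, V=0, X=2, Y=1, U=1) weight 1/324
  (Z=2, W=1, V=0, X=3, Y=1, U=0) weight 1/324
  (Z=2, W=1, V=0, X=3, Y=1, U=1) weight 1/324
  (Z=2, W=1, V=0, X=4, Y=1, U=0) weight 1/324
  (Z=2, W=1, V=0, X=4, Y=1, U=1) weight 1/324
  (Z=2, W=1, V=1, X=2, Y=1, U=0) weight 1/324
  (Z=2, W=1, V=1, X=2, Y=1, U=1) weight 1/324
  (Z=2, W=2, V=0, X=2, Y=1, U=0) weight 1/360
  (Z=2, W=3, V=0, X=2, Y=0, U=0) weight 1/270
  … 98 more
Group by W:
  weight(W=1) = 1/9
  weight(W=2) = 1/10
  weight(W=3) = 2/15
Total weight = 1/9 + 1/10 + 2/15 = 31/90
P(W=1 | obs) = 1/9 / 31/90 = 10/31
P(W=2 | obs) = 1/10 / 31/90 = 9/31
P(W=3 | obs) = 2/15 / 31/90 = 12/31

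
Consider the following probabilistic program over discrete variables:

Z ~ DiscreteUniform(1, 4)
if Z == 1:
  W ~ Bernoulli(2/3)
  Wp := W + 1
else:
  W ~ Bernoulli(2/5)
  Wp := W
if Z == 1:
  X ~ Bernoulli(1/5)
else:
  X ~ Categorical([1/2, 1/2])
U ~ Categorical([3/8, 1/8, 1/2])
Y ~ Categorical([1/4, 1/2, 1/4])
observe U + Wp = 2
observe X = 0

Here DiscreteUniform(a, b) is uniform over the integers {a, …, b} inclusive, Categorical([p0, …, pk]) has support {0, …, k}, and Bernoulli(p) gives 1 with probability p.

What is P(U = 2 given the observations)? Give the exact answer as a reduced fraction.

Enumerate traces; 24 have nonzero weight after conditioning:
  (Z=1, W=0, X=0, U=1, Y=0) weight 1/480
  (Z=1, W=0, X=0, U=1, Y=1) weight 1/240
  (Z=1, W=0, X=0, U=1, Y=2) weight 1/480
  (Z=1, W=1, X=0, U=0, Y=0) weight 1/80
  (Z=1, W=1, X=0, U=0, Y=1) weight 1/40
  (Z=1, W=1, X=0, U=0, Y=2) weight 1/80
  (Z=2, W=0, X=0, U=2, Y=0) weight 3/320
  (Z=2, W=0, X=0, U=2, Y=1) weight 3/160
  … 16 more
Group by U:
  weight(U=0) = 1/20
  weight(U=1) = 13/480
  weight(U=2) = 9/80
Total weight = 1/20 + 13/480 + 9/80 = 91/480
P(U=0 | obs) = 1/20 / 91/480 = 24/91
P(U=1 | obs) = 13/480 / 91/480 = 1/7
P(U=2 | obs) = 9/80 / 91/480 = 54/91

P(U = 2 | obs) = 54/91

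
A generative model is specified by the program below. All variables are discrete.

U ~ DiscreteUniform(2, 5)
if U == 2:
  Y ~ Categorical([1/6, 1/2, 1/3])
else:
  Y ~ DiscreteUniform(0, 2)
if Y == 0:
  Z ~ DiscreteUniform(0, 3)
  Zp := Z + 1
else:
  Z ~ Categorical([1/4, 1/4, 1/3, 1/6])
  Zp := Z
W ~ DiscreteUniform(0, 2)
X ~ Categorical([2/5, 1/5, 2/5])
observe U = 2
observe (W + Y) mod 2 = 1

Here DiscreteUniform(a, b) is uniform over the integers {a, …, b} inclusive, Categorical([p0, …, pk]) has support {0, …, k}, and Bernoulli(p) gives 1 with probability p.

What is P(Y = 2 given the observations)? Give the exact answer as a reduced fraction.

Enumerate traces; 48 have nonzero weight after conditioning:
  (U=2, Y=0, Z=0, W=1, X=0) weight 1/720
  (U=2, Y=0, Z=0, W=1, X=1) weight 1/1440
  (U=2, Y=0, Z=0, W=1, X=2) weight 1/720
  (U=2, Y=0, Z=1, W=1, X=0) weight 1/720
  (U=2, Y=0, Z=1, W=1, X=1) weight 1/1440
  (U=2, Y=0, Z=1, W=1, X=2) weight 1/720
  (U=2, Y=0, Z=2, W=1, X=0) weight 1/720
  (U=2, Y=0, Z=2, W=1, X=1) weight 1/1440
  (U=2, Y=1, Z=0, W=0, X=0) weight 1/240
  (U=2, Y=2, Z=0, W=1, X=0) weight 1/360
  … 38 more
Group by Y:
  weight(Y=0) = 1/72
  weight(Y=1) = 1/12
  weight(Y=2) = 1/36
Total weight = 1/72 + 1/12 + 1/36 = 1/8
P(Y=0 | obs) = 1/72 / 1/8 = 1/9
P(Y=1 | obs) = 1/12 / 1/8 = 2/3
P(Y=2 | obs) = 1/36 / 1/8 = 2/9

P(Y = 2 | obs) = 2/9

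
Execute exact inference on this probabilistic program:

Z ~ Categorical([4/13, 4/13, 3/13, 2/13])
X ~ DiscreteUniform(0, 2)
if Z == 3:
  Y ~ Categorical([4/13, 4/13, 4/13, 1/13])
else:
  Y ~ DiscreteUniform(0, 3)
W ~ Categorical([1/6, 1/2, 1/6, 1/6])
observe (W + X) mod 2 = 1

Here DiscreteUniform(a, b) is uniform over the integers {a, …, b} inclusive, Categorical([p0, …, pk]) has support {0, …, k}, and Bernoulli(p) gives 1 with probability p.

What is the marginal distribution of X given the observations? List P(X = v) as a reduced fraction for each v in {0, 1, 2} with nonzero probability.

P(X=0) = 2/5, P(X=1) = 1/5, P(X=2) = 2/5

Enumerate traces; 96 have nonzero weight after conditioning:
  (Z=0, X=0, Y=0, W=1) weight 1/78
  (Z=0, X=0, Y=0, W=3) weight 1/234
  (Z=0, X=0, Y=1, W=1) weight 1/78
  (Z=0, X=0, Y=1, W=3) weight 1/234
  (Z=0, X=0, Y=2, W=1) weight 1/78
  (Z=0, X=0, Y=2, W=3) weight 1/234
  (Z=0, X=0, Y=3, W=1) weight 1/78
  (Z=0, X=0, Y=3, W=3) weight 1/234
  (Z=0, X=1, Y=0, W=0) weight 1/234
  (Z=0, X=2, Y=0, W=1) weight 1/78
  … 86 more
Group by X:
  weight(X=0) = 2/9
  weight(X=1) = 1/9
  weight(X=2) = 2/9
Total weight = 2/9 + 1/9 + 2/9 = 5/9
P(X=0 | obs) = 2/9 / 5/9 = 2/5
P(X=1 | obs) = 1/9 / 5/9 = 1/5
P(X=2 | obs) = 2/9 / 5/9 = 2/5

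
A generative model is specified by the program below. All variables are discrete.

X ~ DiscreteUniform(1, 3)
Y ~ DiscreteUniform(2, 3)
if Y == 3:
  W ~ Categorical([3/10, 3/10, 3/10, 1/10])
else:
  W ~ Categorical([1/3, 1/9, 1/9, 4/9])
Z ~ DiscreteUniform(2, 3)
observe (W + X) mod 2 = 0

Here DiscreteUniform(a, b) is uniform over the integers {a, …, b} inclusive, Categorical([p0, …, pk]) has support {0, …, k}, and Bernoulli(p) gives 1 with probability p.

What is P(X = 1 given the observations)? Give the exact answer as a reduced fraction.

Enumerate traces; 24 have nonzero weight after conditioning:
  (X=1, Y=2, W=1, Z=2) weight 1/108
  (X=1, Y=2, W=1, Z=3) weight 1/108
  (X=1, Y=2, W=3, Z=2) weight 1/27
  (X=1, Y=2, W=3, Z=3) weight 1/27
  (X=1, Y=3, W=1, Z=2) weight 1/40
  (X=1, Y=3, W=1, Z=3) weight 1/40
  (X=1, Y=3, W=3, Z=2) weight 1/120
  (X=1, Y=3, W=3, Z=3) weight 1/120
  (X=2, Y=2, W=0, Z=2) weight 1/36
  (X=3, Y=2, W=1, Z=2) weight 1/108
  … 14 more
Group by X:
  weight(X=1) = 43/270
  weight(X=2) = 47/270
  weight(X=3) = 43/270
Total weight = 43/270 + 47/270 + 43/270 = 133/270
P(X=1 | obs) = 43/270 / 133/270 = 43/133
P(X=2 | obs) = 47/270 / 133/270 = 47/133
P(X=3 | obs) = 43/270 / 133/270 = 43/133

P(X = 1 | obs) = 43/133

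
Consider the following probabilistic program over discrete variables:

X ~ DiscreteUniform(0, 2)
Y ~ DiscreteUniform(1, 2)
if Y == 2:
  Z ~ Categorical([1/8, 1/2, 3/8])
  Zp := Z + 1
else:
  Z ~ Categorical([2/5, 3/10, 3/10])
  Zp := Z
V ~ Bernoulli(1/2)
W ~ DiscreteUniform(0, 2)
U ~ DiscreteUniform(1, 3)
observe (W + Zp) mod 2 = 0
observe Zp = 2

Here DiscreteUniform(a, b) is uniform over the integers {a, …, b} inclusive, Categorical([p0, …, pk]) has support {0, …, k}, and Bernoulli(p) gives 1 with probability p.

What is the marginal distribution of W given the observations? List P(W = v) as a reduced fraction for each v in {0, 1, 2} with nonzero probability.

P(W=0) = 1/2, P(W=2) = 1/2

Enumerate traces; 72 have nonzero weight after conditioning:
  (X=0, Y=1, Z=2, V=0, W=0, U=1) weight 1/360
  (X=0, Y=1, Z=2, V=0, W=0, U=2) weight 1/360
  (X=0, Y=1, Z=2, V=0, W=0, U=3) weight 1/360
  (X=0, Y=1, Z=2, V=0, W=2, U=1) weight 1/360
  (X=0, Y=1, Z=2, V=0, W=2, U=2) weight 1/360
  (X=0, Y=1, Z=2, V=0, W=2, U=3) weight 1/360
  (X=0, Y=1, Z=2, V=1, W=0, U=1) weight 1/360
  (X=0, Y=1, Z=2, V=1, W=0, U=2) weight 1/360
  … 64 more
Group by W:
  weight(W=0) = 2/15
  weight(W=2) = 2/15
Total weight = 2/15 + 2/15 = 4/15
P(W=0 | obs) = 2/15 / 4/15 = 1/2
P(W=2 | obs) = 2/15 / 4/15 = 1/2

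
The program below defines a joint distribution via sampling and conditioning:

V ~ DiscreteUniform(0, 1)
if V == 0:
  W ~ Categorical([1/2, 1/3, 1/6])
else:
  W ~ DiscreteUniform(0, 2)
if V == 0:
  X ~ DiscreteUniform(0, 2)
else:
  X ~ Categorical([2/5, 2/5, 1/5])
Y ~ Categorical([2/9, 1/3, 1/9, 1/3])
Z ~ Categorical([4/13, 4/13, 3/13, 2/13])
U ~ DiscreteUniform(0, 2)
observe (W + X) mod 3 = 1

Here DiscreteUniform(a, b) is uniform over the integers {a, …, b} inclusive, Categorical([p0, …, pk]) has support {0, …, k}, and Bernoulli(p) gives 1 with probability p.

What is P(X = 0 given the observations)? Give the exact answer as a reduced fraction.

P(X = 0 | obs) = 11/30

Enumerate traces; 288 have nonzero weight after conditioning:
  (V=0, W=0, X=1, Y=0, Z=0, U=0) weight 2/1053
  (V=0, W=0, X=1, Y=0, Z=0, U=1) weight 2/1053
  (V=0, W=0, X=1, Y=0, Z=0, U=2) weight 2/1053
  (V=0, W=0, X=1, Y=0, Z=1, U=0) weight 2/1053
  (V=0, W=0, X=1, Y=0, Z=1, U=1) weight 2/1053
  (V=0, W=0, X=1, Y=0, Z=1, U=2) weight 2/1053
  (V=0, W=0, X=1, Y=0, Z=2, U=0) weight 1/702
  (V=0, W=0, X=1, Y=0, Z=2, U=1) weight 1/702
  (V=0, W=1, X=0, Y=0, Z=0, U=0) weight 4/3159
  (V=0, W=2, X=2, Y=0, Z=0, U=0) weight 2/3159
  … 278 more
Group by X:
  weight(X=0) = 11/90
  weight(X=1) = 3/20
  weight(X=2) = 11/180
Total weight = 11/90 + 3/20 + 11/180 = 1/3
P(X=0 | obs) = 11/90 / 1/3 = 11/30
P(X=1 | obs) = 3/20 / 1/3 = 9/20
P(X=2 | obs) = 11/180 / 1/3 = 11/60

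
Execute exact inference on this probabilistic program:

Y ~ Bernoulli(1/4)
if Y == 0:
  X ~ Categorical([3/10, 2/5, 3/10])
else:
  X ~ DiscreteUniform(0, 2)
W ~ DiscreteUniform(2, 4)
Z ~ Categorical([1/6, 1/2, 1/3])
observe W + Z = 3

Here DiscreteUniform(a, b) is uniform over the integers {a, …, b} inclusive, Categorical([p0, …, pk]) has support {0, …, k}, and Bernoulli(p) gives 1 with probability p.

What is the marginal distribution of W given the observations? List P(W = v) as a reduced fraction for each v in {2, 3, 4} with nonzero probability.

P(W=2) = 3/4, P(W=3) = 1/4

Enumerate traces; 12 have nonzero weight after conditioning:
  (Y=0, X=0, W=2, Z=1) weight 3/80
  (Y=0, X=0, W=3, Z=0) weight 1/80
  (Y=0, X=1, W=2, Z=1) weight 1/20
  (Y=0, X=1, W=3, Z=0) weight 1/60
  (Y=0, X=2, W=2, Z=1) weight 3/80
  (Y=0, X=2, W=3, Z=0) weight 1/80
  (Y=1, X=0, W=2, Z=1) weight 1/72
  (Y=1, X=0, W=3, Z=0) weight 1/216
  … 4 more
Group by W:
  weight(W=2) = 1/6
  weight(W=3) = 1/18
Total weight = 1/6 + 1/18 = 2/9
P(W=2 | obs) = 1/6 / 2/9 = 3/4
P(W=3 | obs) = 1/18 / 2/9 = 1/4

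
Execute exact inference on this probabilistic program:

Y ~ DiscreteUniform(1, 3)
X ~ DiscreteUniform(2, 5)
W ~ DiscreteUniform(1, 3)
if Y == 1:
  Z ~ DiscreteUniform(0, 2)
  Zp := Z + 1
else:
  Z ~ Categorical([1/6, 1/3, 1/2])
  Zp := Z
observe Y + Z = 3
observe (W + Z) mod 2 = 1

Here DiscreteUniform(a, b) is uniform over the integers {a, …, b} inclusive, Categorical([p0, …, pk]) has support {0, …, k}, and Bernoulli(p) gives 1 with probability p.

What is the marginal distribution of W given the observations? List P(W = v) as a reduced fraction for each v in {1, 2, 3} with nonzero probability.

Enumerate traces; 20 have nonzero weight after conditioning:
  (Y=1, X=2, W=1, Z=2) weight 1/108
  (Y=1, X=2, W=3, Z=2) weight 1/108
  (Y=1, X=3, W=1, Z=2) weight 1/108
  (Y=1, X=3, W=3, Z=2) weight 1/108
  (Y=1, X=4, W=1, Z=2) weight 1/108
  (Y=1, X=4, W=3, Z=2) weight 1/108
  (Y=1, X=5, W=1, Z=2) weight 1/108
  (Y=1, X=5, W=3, Z=2) weight 1/108
  (Y=2, X=2, W=2, Z=1) weight 1/108
  … 11 more
Group by W:
  weight(W=1) = 1/18
  weight(W=2) = 1/27
  weight(W=3) = 1/18
Total weight = 1/18 + 1/27 + 1/18 = 4/27
P(W=1 | obs) = 1/18 / 4/27 = 3/8
P(W=2 | obs) = 1/27 / 4/27 = 1/4
P(W=3 | obs) = 1/18 / 4/27 = 3/8

P(W=1) = 3/8, P(W=2) = 1/4, P(W=3) = 3/8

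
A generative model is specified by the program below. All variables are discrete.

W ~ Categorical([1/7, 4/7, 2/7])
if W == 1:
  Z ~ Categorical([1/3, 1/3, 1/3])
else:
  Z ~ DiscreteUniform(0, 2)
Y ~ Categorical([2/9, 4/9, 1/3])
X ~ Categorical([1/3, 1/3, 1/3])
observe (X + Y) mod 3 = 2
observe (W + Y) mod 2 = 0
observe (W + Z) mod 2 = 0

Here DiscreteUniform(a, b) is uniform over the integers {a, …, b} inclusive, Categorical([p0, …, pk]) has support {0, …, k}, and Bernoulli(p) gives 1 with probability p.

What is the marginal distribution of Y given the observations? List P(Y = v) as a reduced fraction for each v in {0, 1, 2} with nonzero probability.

P(Y=0) = 6/23, P(Y=1) = 8/23, P(Y=2) = 9/23

Enumerate traces; 9 have nonzero weight after conditioning:
  (W=0, Z=0, Y=0, X=2) weight 2/567
  (W=0, Z=0, Y=2, X=0) weight 1/189
  (W=0, Z=2, Y=0, X=2) weight 2/567
  (W=0, Z=2, Y=2, X=0) weight 1/189
  (W=1, Z=1, Y=1, X=1) weight 16/567
  (W=2, Z=0, Y=0, X=2) weight 4/567
  (W=2, Z=0, Y=2, X=0) weight 2/189
  (W=2, Z=2, Y=0, X=2) weight 4/567
  … 1 more
Group by Y:
  weight(Y=0) = 4/189
  weight(Y=1) = 16/567
  weight(Y=2) = 2/63
Total weight = 4/189 + 16/567 + 2/63 = 46/567
P(Y=0 | obs) = 4/189 / 46/567 = 6/23
P(Y=1 | obs) = 16/567 / 46/567 = 8/23
P(Y=2 | obs) = 2/63 / 46/567 = 9/23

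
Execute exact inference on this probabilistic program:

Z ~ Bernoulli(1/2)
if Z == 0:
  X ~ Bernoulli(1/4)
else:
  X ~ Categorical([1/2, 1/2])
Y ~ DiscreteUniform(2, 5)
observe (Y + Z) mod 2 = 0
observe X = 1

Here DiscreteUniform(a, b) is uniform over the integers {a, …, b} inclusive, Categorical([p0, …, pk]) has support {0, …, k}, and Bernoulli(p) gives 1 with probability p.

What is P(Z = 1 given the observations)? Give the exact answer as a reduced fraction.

Enumerate traces; 4 have nonzero weight after conditioning:
  (Z=0, X=1, Y=2) weight 1/32
  (Z=0, X=1, Y=4) weight 1/32
  (Z=1, X=1, Y=3) weight 1/16
  (Z=1, X=1, Y=5) weight 1/16
Group by Z:
  weight(Z=0) = 1/16
  weight(Z=1) = 1/8
Total weight = 1/16 + 1/8 = 3/16
P(Z=0 | obs) = 1/16 / 3/16 = 1/3
P(Z=1 | obs) = 1/8 / 3/16 = 2/3

P(Z = 1 | obs) = 2/3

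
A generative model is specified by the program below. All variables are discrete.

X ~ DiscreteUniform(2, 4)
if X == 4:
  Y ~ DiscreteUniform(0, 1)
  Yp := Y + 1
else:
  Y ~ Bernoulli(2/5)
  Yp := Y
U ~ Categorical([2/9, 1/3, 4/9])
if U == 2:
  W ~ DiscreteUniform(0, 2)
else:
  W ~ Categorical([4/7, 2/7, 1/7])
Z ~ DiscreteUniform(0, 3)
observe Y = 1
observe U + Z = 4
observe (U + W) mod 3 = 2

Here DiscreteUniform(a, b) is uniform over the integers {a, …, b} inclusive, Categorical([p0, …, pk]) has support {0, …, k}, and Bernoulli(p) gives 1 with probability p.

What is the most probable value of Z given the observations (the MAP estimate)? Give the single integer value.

argmax_v P(Z = v | obs) = 2

Enumerate traces; 6 have nonzero weight after conditioning:
  (X=2, Y=1, U=1, W=1, Z=3) weight 1/315
  (X=2, Y=1, U=2, W=0, Z=2) weight 2/405
  (X=3, Y=1, U=1, W=1, Z=3) weight 1/315
  (X=3, Y=1, U=2, W=0, Z=2) weight 2/405
  (X=4, Y=1, U=1, W=1, Z=3) weight 1/252
  (X=4, Y=1, U=2, W=0, Z=2) weight 1/162
Group by Z:
  weight(Z=2) = 13/810
  weight(Z=3) = 13/1260
Total weight = 13/810 + 13/1260 = 299/11340
P(Z=2 | obs) = 13/810 / 299/11340 = 14/23
P(Z=3 | obs) = 13/1260 / 299/11340 = 9/23
argmax = 2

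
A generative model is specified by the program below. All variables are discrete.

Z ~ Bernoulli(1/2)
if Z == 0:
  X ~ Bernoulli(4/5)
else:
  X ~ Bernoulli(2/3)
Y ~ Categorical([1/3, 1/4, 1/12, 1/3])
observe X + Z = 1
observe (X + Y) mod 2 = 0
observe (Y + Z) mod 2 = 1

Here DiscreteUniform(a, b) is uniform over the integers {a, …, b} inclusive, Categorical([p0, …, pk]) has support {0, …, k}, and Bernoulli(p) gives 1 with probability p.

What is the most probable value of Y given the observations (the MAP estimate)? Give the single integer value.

Enumerate traces; 4 have nonzero weight after conditioning:
  (Z=0, X=1, Y=1) weight 1/10
  (Z=0, X=1, Y=3) weight 2/15
  (Z=1, X=0, Y=0) weight 1/18
  (Z=1, X=0, Y=2) weight 1/72
Group by Y:
  weight(Y=0) = 1/18
  weight(Y=1) = 1/10
  weight(Y=2) = 1/72
  weight(Y=3) = 2/15
Total weight = 1/18 + 1/10 + 1/72 + 2/15 = 109/360
P(Y=0 | obs) = 1/18 / 109/360 = 20/109
P(Y=1 | obs) = 1/10 / 109/360 = 36/109
P(Y=2 | obs) = 1/72 / 109/360 = 5/109
P(Y=3 | obs) = 2/15 / 109/360 = 48/109
argmax = 3

argmax_v P(Y = v | obs) = 3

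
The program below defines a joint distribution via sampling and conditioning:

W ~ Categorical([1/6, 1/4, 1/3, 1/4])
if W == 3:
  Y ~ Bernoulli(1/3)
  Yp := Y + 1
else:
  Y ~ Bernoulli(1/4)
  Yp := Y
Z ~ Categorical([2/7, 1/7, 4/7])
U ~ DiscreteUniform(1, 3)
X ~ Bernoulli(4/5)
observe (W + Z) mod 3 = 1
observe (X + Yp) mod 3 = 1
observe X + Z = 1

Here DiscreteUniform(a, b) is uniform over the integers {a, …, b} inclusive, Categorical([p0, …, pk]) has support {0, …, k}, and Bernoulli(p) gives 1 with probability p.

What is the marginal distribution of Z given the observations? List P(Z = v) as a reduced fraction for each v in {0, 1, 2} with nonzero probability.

P(Z=0) = 36/41, P(Z=1) = 5/41

Enumerate traces; 9 have nonzero weight after conditioning:
  (W=0, Y=1, Z=1, U=1, X=0) weight 1/2520
  (W=0, Y=1, Z=1, U=2, X=0) weight 1/2520
  (W=0, Y=1, Z=1, U=3, X=0) weight 1/2520
  (W=1, Y=0, Z=0, U=1, X=1) weight 1/70
  (W=1, Y=0, Z=0, U=2, X=1) weight 1/70
  (W=1, Y=0, Z=0, U=3, X=1) weight 1/70
  (W=3, Y=0, Z=1, U=1, X=0) weight 1/630
  (W=3, Y=0, Z=1, U=2, X=0) weight 1/630
  … 1 more
Group by Z:
  weight(Z=0) = 3/70
  weight(Z=1) = 1/168
Total weight = 3/70 + 1/168 = 41/840
P(Z=0 | obs) = 3/70 / 41/840 = 36/41
P(Z=1 | obs) = 1/168 / 41/840 = 5/41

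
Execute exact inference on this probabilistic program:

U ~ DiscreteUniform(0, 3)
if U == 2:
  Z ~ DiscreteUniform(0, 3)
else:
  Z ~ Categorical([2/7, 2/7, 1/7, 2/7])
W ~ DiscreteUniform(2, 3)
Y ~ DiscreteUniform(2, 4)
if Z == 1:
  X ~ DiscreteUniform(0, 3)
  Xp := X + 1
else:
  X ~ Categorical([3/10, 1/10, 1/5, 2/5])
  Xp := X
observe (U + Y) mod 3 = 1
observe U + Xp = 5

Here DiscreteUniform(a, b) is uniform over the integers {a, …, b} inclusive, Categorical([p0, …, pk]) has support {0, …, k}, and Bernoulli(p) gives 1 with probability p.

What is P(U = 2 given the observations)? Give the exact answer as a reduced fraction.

P(U = 2 | obs) = 203/363

Enumerate traces; 18 have nonzero weight after conditioning:
  (U=1, Z=1, W=2, Y=3, X=3) weight 1/336
  (U=1, Z=1, W=3, Y=3, X=3) weight 1/336
  (U=2, Z=0, W=2, Y=2, X=3) weight 1/240
  (U=2, Z=0, W=3, Y=2, X=3) weight 1/240
  (U=2, Z=1, W=2, Y=2, X=2) weight 1/384
  (U=2, Z=1, W=3, Y=2, X=2) weight 1/384
  (U=2, Z=2, W=2, Y=2, X=3) weight 1/240
  (U=2, Z=2, W=3, Y=2, X=3) weight 1/240
  (U=3, Z=0, W=2, Y=4, X=2) weight 1/420
  … 9 more
Group by U:
  weight(U=1) = 1/168
  weight(U=2) = 29/960
  weight(U=3) = 1/56
Total weight = 1/168 + 29/960 + 1/56 = 121/2240
P(U=1 | obs) = 1/168 / 121/2240 = 40/363
P(U=2 | obs) = 29/960 / 121/2240 = 203/363
P(U=3 | obs) = 1/56 / 121/2240 = 40/121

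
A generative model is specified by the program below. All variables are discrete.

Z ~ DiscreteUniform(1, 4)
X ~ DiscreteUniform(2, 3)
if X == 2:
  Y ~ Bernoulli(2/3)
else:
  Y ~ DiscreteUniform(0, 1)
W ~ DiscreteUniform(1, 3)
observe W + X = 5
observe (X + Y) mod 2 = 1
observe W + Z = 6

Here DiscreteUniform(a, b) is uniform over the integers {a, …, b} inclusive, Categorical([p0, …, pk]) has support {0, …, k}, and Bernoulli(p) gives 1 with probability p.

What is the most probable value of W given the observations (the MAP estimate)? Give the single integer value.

argmax_v P(W = v | obs) = 3

Enumerate traces; 2 have nonzero weight after conditioning:
  (Z=3, X=2, Y=1, W=3) weight 1/36
  (Z=4, X=3, Y=0, W=2) weight 1/48
Group by W:
  weight(W=2) = 1/48
  weight(W=3) = 1/36
Total weight = 1/48 + 1/36 = 7/144
P(W=2 | obs) = 1/48 / 7/144 = 3/7
P(W=3 | obs) = 1/36 / 7/144 = 4/7
argmax = 3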